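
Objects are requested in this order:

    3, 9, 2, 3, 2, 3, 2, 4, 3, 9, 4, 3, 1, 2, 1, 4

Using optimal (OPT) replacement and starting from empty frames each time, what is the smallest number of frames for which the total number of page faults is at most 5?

f=1: 16 faults
f=2: 9 faults
f=3: 6 faults
f=4: 5 faults
f=5: 5 faults
Smallest f with faults ≤ 5 is 4.

4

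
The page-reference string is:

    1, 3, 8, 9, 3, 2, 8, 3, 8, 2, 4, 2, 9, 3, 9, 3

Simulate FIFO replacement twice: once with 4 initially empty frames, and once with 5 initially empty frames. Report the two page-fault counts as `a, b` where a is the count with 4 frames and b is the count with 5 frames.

7, 6

4 frames: F F F F . F . . . . F . . F . . → 7 faults.
5 frames: F F F F . F . . . . F . . . . . → 6 faults.
6 < 7: adding a frame reduced faults, as is typical.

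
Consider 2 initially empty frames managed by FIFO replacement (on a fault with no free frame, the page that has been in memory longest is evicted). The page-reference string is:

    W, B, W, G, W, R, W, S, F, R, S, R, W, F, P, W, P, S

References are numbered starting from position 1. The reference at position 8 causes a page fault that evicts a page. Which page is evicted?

pos 1: W → fault, frames (W)
pos 2: B → fault, frames (W B)
pos 3: W → hit
pos 4: G → fault, evict W, frames (B G)
pos 5: W → fault, evict B, frames (G W)
pos 6: R → fault, evict G, frames (W R)
pos 7: W → hit
pos 8: S → fault, evict W, frames (R S)
At position 8, page W is evicted.

W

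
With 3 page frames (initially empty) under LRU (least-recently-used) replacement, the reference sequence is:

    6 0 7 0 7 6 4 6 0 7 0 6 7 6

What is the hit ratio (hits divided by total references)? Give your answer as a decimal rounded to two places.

0.57

6: miss, frames (6)
0: miss, frames (6 0)
7: miss, frames (6 0 7)
0: hit
7: hit
6: hit
4: miss, evict 0, frames (7 6 4)
6: hit
0: miss, evict 7, frames (4 6 0)
7: miss, evict 4, frames (6 0 7)
0: hit
6: hit
7: hit
6: hit
Hits: 8 of 14 references → 8/14 = 0.5714.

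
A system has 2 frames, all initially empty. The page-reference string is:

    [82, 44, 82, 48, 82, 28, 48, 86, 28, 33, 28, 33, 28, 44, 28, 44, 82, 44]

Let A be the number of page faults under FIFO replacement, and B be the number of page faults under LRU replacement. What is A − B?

Under FIFO: F F . F F F F F F F . . . F F . F F → 13 faults.
Under LRU: F F . F . F F F F F . . . F . . F . → 10 faults.
A − B = 13 − 10 = 3.

3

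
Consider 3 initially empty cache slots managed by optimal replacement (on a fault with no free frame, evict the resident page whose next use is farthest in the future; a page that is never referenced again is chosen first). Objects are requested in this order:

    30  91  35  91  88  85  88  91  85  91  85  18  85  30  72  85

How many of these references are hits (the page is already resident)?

30 → miss, frames {30}
91 → miss, frames {30,91}
35 → miss, frames {30,91,35}
91 → hit
88 → miss, evict 35, frames {30,91,88}
85 → miss, evict 30, frames {91,88,85}
88 → hit
91 → hit
85 → hit
91 → hit
85 → hit
18 → miss, evict 88, frames {91,85,18}
85 → hit
30 → miss, evict 18, frames {91,85,30}
72 → miss, evict 30, frames {91,85,72}
85 → hit
Hits: 8.

8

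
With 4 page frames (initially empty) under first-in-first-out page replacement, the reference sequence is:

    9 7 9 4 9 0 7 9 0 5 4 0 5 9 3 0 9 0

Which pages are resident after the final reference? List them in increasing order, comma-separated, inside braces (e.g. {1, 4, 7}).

{0, 3, 5, 9}

9: miss, frames (9)
7: miss, frames (9 7)
9: hit
4: miss, frames (9 7 4)
9: hit
0: miss, frames (9 7 4 0)
7: hit
9: hit
0: hit
5: miss, evict 9, frames (7 4 0 5)
4: hit
0: hit
5: hit
9: miss, evict 7, frames (4 0 5 9)
3: miss, evict 4, frames (0 5 9 3)
0: hit
9: hit
0: hit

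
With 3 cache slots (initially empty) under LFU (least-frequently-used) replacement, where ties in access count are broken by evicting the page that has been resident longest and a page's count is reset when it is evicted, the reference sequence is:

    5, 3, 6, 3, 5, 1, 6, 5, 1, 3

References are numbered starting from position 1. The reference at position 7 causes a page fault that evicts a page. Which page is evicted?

1

pos 1: 5 -> fault, frames (5)
pos 2: 3 -> fault, frames (5 3)
pos 3: 6 -> fault, frames (5 3 6)
pos 4: 3 -> hit
pos 5: 5 -> hit
pos 6: 1 -> fault, evict 6, frames (5 3 1)
pos 7: 6 -> fault, evict 1, frames (5 3 6)
At position 7, page 1 is evicted.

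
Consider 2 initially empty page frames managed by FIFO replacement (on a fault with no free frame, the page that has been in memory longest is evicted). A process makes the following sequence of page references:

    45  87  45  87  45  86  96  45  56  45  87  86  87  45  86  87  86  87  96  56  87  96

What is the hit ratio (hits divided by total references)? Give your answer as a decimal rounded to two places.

45 → miss, frames (45)
87 → miss, frames (45 87)
45 → hit
87 → hit
45 → hit
86 → miss, evict 45, frames (87 86)
96 → miss, evict 87, frames (86 96)
45 → miss, evict 86, frames (96 45)
56 → miss, evict 96, frames (45 56)
45 → hit
87 → miss, evict 45, frames (56 87)
86 → miss, evict 56, frames (87 86)
87 → hit
45 → miss, evict 87, frames (86 45)
86 → hit
87 → miss, evict 86, frames (45 87)
86 → miss, evict 45, frames (87 86)
87 → hit
96 → miss, evict 87, frames (86 96)
56 → miss, evict 86, frames (96 56)
87 → miss, evict 96, frames (56 87)
96 → miss, evict 56, frames (87 96)
Hits: 7 of 22 references → 7/22 = 0.3182.

0.32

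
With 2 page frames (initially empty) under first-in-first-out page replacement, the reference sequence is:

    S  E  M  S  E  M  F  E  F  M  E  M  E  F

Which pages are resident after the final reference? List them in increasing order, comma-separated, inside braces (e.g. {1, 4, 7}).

{F, M}

S: fault, frames {S}
E: fault, frames {S,E}
M: fault, evict S, frames {E,M}
S: fault, evict E, frames {M,S}
E: fault, evict M, frames {S,E}
M: fault, evict S, frames {E,M}
F: fault, evict E, frames {M,F}
E: fault, evict M, frames {F,E}
F: hit
M: fault, evict F, frames {E,M}
E: hit
M: hit
E: hit
F: fault, evict E, frames {M,F}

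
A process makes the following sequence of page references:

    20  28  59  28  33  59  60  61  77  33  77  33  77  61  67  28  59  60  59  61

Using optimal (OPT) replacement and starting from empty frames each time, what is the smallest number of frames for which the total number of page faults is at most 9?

5

f=1: 20 faults
f=2: 13 faults
f=3: 11 faults
f=4: 10 faults
f=5: 9 faults
f=6: 8 faults
f=7: 8 faults
f=8: 8 faults
Smallest f with faults ≤ 9 is 5.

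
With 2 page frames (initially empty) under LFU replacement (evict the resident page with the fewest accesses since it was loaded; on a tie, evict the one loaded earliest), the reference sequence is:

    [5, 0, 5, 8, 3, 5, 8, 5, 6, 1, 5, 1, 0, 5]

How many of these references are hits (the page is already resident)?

5 -> miss, frames {5}
0 -> miss, frames {5,0}
5 -> hit
8 -> miss, evict 0, frames {5,8}
3 -> miss, evict 8, frames {5,3}
5 -> hit
8 -> miss, evict 3, frames {5,8}
5 -> hit
6 -> miss, evict 8, frames {5,6}
1 -> miss, evict 6, frames {5,1}
5 -> hit
1 -> hit
0 -> miss, evict 1, frames {5,0}
5 -> hit
Hits: 6.

6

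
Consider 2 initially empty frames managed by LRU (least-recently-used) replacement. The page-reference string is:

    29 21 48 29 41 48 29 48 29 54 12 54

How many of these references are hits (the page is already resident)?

29: miss, frames (29)
21: miss, frames (29 21)
48: miss, evict 29, frames (21 48)
29: miss, evict 21, frames (48 29)
41: miss, evict 48, frames (29 41)
48: miss, evict 29, frames (41 48)
29: miss, evict 41, frames (48 29)
48: hit
29: hit
54: miss, evict 48, frames (29 54)
12: miss, evict 29, frames (54 12)
54: hit
Hits: 3.

3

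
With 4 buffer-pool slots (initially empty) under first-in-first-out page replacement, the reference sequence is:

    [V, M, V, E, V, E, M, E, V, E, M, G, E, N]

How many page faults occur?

V -> fault, frames [V]
M -> fault, frames [V, M]
V -> hit
E -> fault, frames [V, M, E]
V -> hit
E -> hit
M -> hit
E -> hit
V -> hit
E -> hit
M -> hit
G -> fault, frames [V, M, E, G]
E -> hit
N -> fault, evict V, frames [M, E, G, N]
Page faults: 5.

5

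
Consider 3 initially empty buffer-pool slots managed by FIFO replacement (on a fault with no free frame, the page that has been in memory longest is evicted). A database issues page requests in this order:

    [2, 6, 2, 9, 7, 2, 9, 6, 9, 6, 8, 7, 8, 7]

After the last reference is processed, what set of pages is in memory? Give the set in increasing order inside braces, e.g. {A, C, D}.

{7, 8, 9}

2 → fault, frames (2)
6 → fault, frames (2 6)
2 → hit
9 → fault, frames (2 6 9)
7 → fault, evict 2, frames (6 9 7)
2 → fault, evict 6, frames (9 7 2)
9 → hit
6 → fault, evict 9, frames (7 2 6)
9 → fault, evict 7, frames (2 6 9)
6 → hit
8 → fault, evict 2, frames (6 9 8)
7 → fault, evict 6, frames (9 8 7)
8 → hit
7 → hit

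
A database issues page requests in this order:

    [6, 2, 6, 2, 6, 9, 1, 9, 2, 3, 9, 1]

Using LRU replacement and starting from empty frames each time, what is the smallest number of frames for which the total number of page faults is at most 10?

f=1: 12 faults
f=2: 8 faults
f=3: 7 faults
f=4: 5 faults
f=5: 5 faults
Smallest f with faults ≤ 10 is 2.

2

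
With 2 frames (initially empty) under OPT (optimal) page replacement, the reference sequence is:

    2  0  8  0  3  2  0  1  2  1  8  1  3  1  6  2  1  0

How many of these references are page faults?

2 → miss, frames {2}
0 → miss, frames {2,0}
8 → miss, evict 2, frames {0,8}
0 → hit
3 → miss, evict 8, frames {0,3}
2 → miss, evict 3, frames {0,2}
0 → hit
1 → miss, evict 0, frames {2,1}
2 → hit
1 → hit
8 → miss, evict 2, frames {1,8}
1 → hit
3 → miss, evict 8, frames {1,3}
1 → hit
6 → miss, evict 3, frames {1,6}
2 → miss, evict 6, frames {1,2}
1 → hit
0 → miss, evict 2, frames {1,0}
Page faults: 11.

11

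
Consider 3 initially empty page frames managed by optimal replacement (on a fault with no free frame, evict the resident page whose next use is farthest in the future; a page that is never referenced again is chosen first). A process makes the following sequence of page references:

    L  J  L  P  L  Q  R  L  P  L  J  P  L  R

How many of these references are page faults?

L -> fault, frames {L}
J -> fault, frames {L,J}
L -> hit
P -> fault, frames {L,J,P}
L -> hit
Q -> fault, evict J, frames {L,P,Q}
R -> fault, evict Q, frames {L,P,R}
L -> hit
P -> hit
L -> hit
J -> fault, evict R, frames {L,P,J}
P -> hit
L -> hit
R -> fault, evict J, frames {L,P,R}
Page faults: 7.

7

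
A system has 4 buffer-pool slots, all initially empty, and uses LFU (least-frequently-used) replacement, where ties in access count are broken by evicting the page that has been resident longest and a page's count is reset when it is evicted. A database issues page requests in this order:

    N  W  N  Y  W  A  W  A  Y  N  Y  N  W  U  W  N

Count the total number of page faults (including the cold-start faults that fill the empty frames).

N: miss, frames {N}
W: miss, frames {N,W}
N: hit
Y: miss, frames {N,W,Y}
W: hit
A: miss, frames {N,W,Y,A}
W: hit
A: hit
Y: hit
N: hit
Y: hit
N: hit
W: hit
U: miss, evict A, frames {N,W,Y,U}
W: hit
N: hit
Page faults: 5.

5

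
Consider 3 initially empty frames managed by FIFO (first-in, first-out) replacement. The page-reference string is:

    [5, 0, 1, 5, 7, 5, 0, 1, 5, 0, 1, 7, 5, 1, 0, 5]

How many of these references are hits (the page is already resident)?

6

5: fault, frames [5]
0: fault, frames [5, 0]
1: fault, frames [5, 0, 1]
5: hit
7: fault, evict 5, frames [0, 1, 7]
5: fault, evict 0, frames [1, 7, 5]
0: fault, evict 1, frames [7, 5, 0]
1: fault, evict 7, frames [5, 0, 1]
5: hit
0: hit
1: hit
7: fault, evict 5, frames [0, 1, 7]
5: fault, evict 0, frames [1, 7, 5]
1: hit
0: fault, evict 1, frames [7, 5, 0]
5: hit
Hits: 6.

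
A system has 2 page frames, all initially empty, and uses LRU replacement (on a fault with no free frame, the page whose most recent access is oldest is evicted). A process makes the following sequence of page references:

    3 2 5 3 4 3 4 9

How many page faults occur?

3: miss, frames {3}
2: miss, frames {3,2}
5: miss, evict 3, frames {2,5}
3: miss, evict 2, frames {5,3}
4: miss, evict 5, frames {3,4}
3: hit
4: hit
9: miss, evict 3, frames {4,9}
Page faults: 6.

6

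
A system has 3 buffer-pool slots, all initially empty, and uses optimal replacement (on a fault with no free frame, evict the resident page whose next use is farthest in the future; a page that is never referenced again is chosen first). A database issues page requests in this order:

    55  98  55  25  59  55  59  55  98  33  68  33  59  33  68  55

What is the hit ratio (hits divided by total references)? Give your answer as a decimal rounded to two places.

55 -> miss, frames (55)
98 -> miss, frames (55 98)
55 -> hit
25 -> miss, frames (55 98 25)
59 -> miss, evict 25, frames (55 98 59)
55 -> hit
59 -> hit
55 -> hit
98 -> hit
33 -> miss, evict 98, frames (55 59 33)
68 -> miss, evict 55, frames (59 33 68)
33 -> hit
59 -> hit
33 -> hit
68 -> hit
55 -> miss, evict 68, frames (59 33 55)
Hits: 9 of 16 references → 9/16 = 0.5625.

0.56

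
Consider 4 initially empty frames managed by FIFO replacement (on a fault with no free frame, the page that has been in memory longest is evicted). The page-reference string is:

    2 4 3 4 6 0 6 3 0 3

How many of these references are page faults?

5

2: fault, frames (2)
4: fault, frames (2 4)
3: fault, frames (2 4 3)
4: hit
6: fault, frames (2 4 3 6)
0: fault, evict 2, frames (4 3 6 0)
6: hit
3: hit
0: hit
3: hit
Page faults: 5.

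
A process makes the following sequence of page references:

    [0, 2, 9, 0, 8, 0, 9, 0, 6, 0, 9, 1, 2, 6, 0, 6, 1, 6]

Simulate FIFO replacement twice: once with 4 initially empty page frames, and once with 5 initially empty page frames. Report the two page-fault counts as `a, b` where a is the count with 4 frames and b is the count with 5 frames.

8, 7

4 frames: F F F . F . . . F F . F F . . . . . → 8 faults.
5 frames: F F F . F . . . F . . F . . F . . . → 7 faults.
7 < 8: adding a frame reduced faults, as is typical.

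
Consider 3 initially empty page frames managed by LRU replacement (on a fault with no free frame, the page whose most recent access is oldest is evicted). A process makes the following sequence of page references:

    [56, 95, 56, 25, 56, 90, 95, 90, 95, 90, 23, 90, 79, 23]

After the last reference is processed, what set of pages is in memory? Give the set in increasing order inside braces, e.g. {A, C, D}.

{23, 79, 90}

56: fault, frames [56]
95: fault, frames [56, 95]
56: hit
25: fault, frames [95, 56, 25]
56: hit
90: fault, evict 95, frames [25, 56, 90]
95: fault, evict 25, frames [56, 90, 95]
90: hit
95: hit
90: hit
23: fault, evict 56, frames [95, 90, 23]
90: hit
79: fault, evict 95, frames [23, 90, 79]
23: hit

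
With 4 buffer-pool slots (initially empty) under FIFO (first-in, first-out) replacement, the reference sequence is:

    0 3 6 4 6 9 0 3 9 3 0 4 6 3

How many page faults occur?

8

0 → fault, frames (0)
3 → fault, frames (0 3)
6 → fault, frames (0 3 6)
4 → fault, frames (0 3 6 4)
6 → hit
9 → fault, evict 0, frames (3 6 4 9)
0 → fault, evict 3, frames (6 4 9 0)
3 → fault, evict 6, frames (4 9 0 3)
9 → hit
3 → hit
0 → hit
4 → hit
6 → fault, evict 4, frames (9 0 3 6)
3 → hit
Page faults: 8.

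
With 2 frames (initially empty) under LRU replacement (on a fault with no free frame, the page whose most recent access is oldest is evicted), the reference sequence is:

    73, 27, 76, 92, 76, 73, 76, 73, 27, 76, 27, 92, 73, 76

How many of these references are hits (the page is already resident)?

4

73 -> fault, frames {73}
27 -> fault, frames {73,27}
76 -> fault, evict 73, frames {27,76}
92 -> fault, evict 27, frames {76,92}
76 -> hit
73 -> fault, evict 92, frames {76,73}
76 -> hit
73 -> hit
27 -> fault, evict 76, frames {73,27}
76 -> fault, evict 73, frames {27,76}
27 -> hit
92 -> fault, evict 76, frames {27,92}
73 -> fault, evict 27, frames {92,73}
76 -> fault, evict 92, frames {73,76}
Hits: 4.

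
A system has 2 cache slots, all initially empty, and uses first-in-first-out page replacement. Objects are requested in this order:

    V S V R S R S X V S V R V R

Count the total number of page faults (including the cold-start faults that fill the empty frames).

V: fault, frames {V}
S: fault, frames {V,S}
V: hit
R: fault, evict V, frames {S,R}
S: hit
R: hit
S: hit
X: fault, evict S, frames {R,X}
V: fault, evict R, frames {X,V}
S: fault, evict X, frames {V,S}
V: hit
R: fault, evict V, frames {S,R}
V: fault, evict S, frames {R,V}
R: hit
Page faults: 8.

8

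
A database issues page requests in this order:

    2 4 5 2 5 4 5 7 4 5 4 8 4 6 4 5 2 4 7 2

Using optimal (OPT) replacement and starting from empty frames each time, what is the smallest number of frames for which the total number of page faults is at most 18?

2

f=1: 20 faults
f=2: 11 faults
f=3: 8 faults
f=4: 7 faults
f=5: 6 faults
f=6: 6 faults
Smallest f with faults ≤ 18 is 2.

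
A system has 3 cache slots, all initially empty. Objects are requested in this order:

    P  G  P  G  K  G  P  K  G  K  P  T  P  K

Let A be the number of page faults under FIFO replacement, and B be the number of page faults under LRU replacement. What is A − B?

Under FIFO: F F . . F . . . . . . F F . → 5 faults.
Under LRU: F F . . F . . . . . . F . . → 4 faults.
A − B = 5 − 4 = 1.

1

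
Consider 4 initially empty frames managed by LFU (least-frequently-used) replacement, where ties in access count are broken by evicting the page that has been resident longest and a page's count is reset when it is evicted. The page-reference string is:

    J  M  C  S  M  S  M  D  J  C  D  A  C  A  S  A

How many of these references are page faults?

J: fault, frames {J}
M: fault, frames {J,M}
C: fault, frames {J,M,C}
S: fault, frames {J,M,C,S}
M: hit
S: hit
M: hit
D: fault, evict J, frames {M,C,S,D}
J: fault, evict C, frames {M,S,D,J}
C: fault, evict D, frames {M,S,J,C}
D: fault, evict J, frames {M,S,C,D}
A: fault, evict C, frames {M,S,D,A}
C: fault, evict D, frames {M,S,A,C}
A: hit
S: hit
A: hit
Page faults: 10.

10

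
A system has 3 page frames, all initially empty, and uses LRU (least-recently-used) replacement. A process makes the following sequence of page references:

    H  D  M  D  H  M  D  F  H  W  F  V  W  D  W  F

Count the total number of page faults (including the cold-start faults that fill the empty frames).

9

H -> fault, frames [H]
D -> fault, frames [H, D]
M -> fault, frames [H, D, M]
D -> hit
H -> hit
M -> hit
D -> hit
F -> fault, evict H, frames [M, D, F]
H -> fault, evict M, frames [D, F, H]
W -> fault, evict D, frames [F, H, W]
F -> hit
V -> fault, evict H, frames [W, F, V]
W -> hit
D -> fault, evict F, frames [V, W, D]
W -> hit
F -> fault, evict V, frames [D, W, F]
Page faults: 9.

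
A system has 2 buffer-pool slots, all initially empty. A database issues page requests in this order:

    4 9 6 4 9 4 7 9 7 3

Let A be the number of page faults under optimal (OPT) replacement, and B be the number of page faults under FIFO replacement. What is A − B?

Under OPT: F F F . F . F . . F → 6 faults.
Under FIFO: F F F F F . F . . F → 7 faults.
A − B = 6 − 7 = -1.

-1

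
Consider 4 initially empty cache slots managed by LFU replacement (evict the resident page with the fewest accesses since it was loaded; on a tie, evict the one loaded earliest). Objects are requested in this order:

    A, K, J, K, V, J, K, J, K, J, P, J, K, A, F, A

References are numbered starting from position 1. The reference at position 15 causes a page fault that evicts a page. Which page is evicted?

pos 1: A: miss, frames (A)
pos 2: K: miss, frames (A K)
pos 3: J: miss, frames (A K J)
pos 4: K: hit
pos 5: V: miss, frames (A K J V)
pos 6: J: hit
pos 7: K: hit
pos 8: J: hit
pos 9: K: hit
pos 10: J: hit
pos 11: P: miss, evict A, frames (K J V P)
pos 12: J: hit
pos 13: K: hit
pos 14: A: miss, evict V, frames (K J P A)
pos 15: F: miss, evict P, frames (K J A F)
At position 15, page P is evicted.

P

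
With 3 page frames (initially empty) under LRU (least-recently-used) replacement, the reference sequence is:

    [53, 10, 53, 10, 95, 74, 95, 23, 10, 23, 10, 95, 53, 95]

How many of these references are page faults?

7

53: fault, frames {53}
10: fault, frames {53,10}
53: hit
10: hit
95: fault, frames {53,10,95}
74: fault, evict 53, frames {10,95,74}
95: hit
23: fault, evict 10, frames {74,95,23}
10: fault, evict 74, frames {95,23,10}
23: hit
10: hit
95: hit
53: fault, evict 23, frames {10,95,53}
95: hit
Page faults: 7.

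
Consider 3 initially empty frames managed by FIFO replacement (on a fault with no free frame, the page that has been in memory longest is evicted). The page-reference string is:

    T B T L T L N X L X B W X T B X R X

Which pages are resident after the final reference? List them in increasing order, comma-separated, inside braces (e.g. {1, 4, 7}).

{R, T, X}

T -> miss, frames {T}
B -> miss, frames {T,B}
T -> hit
L -> miss, frames {T,B,L}
T -> hit
L -> hit
N -> miss, evict T, frames {B,L,N}
X -> miss, evict B, frames {L,N,X}
L -> hit
X -> hit
B -> miss, evict L, frames {N,X,B}
W -> miss, evict N, frames {X,B,W}
X -> hit
T -> miss, evict X, frames {B,W,T}
B -> hit
X -> miss, evict B, frames {W,T,X}
R -> miss, evict W, frames {T,X,R}
X -> hit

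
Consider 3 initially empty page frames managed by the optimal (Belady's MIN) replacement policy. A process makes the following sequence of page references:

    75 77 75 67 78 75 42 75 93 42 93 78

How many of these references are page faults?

6

75 -> fault, frames {75}
77 -> fault, frames {75,77}
75 -> hit
67 -> fault, frames {75,77,67}
78 -> fault, evict 67, frames {75,77,78}
75 -> hit
42 -> fault, evict 77, frames {75,78,42}
75 -> hit
93 -> fault, evict 75, frames {78,42,93}
42 -> hit
93 -> hit
78 -> hit
Page faults: 6.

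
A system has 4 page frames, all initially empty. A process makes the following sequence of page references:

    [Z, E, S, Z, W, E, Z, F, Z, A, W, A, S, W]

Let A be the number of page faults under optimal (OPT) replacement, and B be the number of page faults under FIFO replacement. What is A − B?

Under OPT: F F F . F . . F . F . . . . → 6 faults.
Under FIFO: F F F . F . . F F F . . F F → 9 faults.
A − B = 6 − 9 = -3.

-3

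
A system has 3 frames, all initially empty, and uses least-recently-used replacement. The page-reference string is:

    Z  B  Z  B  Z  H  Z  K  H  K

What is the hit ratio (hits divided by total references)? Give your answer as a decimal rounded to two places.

0.60

Z → miss, frames {Z}
B → miss, frames {Z,B}
Z → hit
B → hit
Z → hit
H → miss, frames {B,Z,H}
Z → hit
K → miss, evict B, frames {H,Z,K}
H → hit
K → hit
Hits: 6 of 10 references → 6/10 = 0.6000.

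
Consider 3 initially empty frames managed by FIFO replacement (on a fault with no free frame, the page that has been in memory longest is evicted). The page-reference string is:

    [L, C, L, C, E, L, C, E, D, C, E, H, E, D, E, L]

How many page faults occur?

6

L: fault, frames {L}
C: fault, frames {L,C}
L: hit
C: hit
E: fault, frames {L,C,E}
L: hit
C: hit
E: hit
D: fault, evict L, frames {C,E,D}
C: hit
E: hit
H: fault, evict C, frames {E,D,H}
E: hit
D: hit
E: hit
L: fault, evict E, frames {D,H,L}
Page faults: 6.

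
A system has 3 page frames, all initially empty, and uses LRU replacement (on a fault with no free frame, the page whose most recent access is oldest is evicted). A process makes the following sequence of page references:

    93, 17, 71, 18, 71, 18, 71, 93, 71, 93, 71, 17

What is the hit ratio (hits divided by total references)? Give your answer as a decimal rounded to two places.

0.50

93: miss, frames [93]
17: miss, frames [93, 17]
71: miss, frames [93, 17, 71]
18: miss, evict 93, frames [17, 71, 18]
71: hit
18: hit
71: hit
93: miss, evict 17, frames [18, 71, 93]
71: hit
93: hit
71: hit
17: miss, evict 18, frames [93, 71, 17]
Hits: 6 of 12 references → 6/12 = 0.5000.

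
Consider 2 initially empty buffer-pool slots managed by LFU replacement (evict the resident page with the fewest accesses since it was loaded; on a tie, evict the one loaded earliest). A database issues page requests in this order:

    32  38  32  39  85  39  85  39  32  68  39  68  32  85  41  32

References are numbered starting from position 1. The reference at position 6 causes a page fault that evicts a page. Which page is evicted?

85

pos 1: 32 -> fault, frames [32]
pos 2: 38 -> fault, frames [32, 38]
pos 3: 32 -> hit
pos 4: 39 -> fault, evict 38, frames [32, 39]
pos 5: 85 -> fault, evict 39, frames [32, 85]
pos 6: 39 -> fault, evict 85, frames [32, 39]
At position 6, page 85 is evicted.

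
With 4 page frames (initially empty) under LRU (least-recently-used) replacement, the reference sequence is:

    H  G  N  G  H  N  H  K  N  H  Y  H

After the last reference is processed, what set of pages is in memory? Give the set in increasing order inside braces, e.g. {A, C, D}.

H -> fault, frames [H]
G -> fault, frames [H, G]
N -> fault, frames [H, G, N]
G -> hit
H -> hit
N -> hit
H -> hit
K -> fault, frames [G, N, H, K]
N -> hit
H -> hit
Y -> fault, evict G, frames [K, N, H, Y]
H -> hit

{H, K, N, Y}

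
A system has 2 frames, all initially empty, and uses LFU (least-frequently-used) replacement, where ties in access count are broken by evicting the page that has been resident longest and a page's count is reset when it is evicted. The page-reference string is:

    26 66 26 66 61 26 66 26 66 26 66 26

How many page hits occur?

26: fault, frames [26]
66: fault, frames [26, 66]
26: hit
66: hit
61: fault, evict 26, frames [66, 61]
26: fault, evict 61, frames [66, 26]
66: hit
26: hit
66: hit
26: hit
66: hit
26: hit
Hits: 8.

8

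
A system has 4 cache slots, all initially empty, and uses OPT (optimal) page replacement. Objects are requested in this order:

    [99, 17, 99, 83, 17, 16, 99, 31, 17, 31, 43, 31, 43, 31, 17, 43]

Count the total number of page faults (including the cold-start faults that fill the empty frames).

6

99 → miss, frames [99]
17 → miss, frames [99, 17]
99 → hit
83 → miss, frames [99, 17, 83]
17 → hit
16 → miss, frames [99, 17, 83, 16]
99 → hit
31 → miss, evict 16, frames [99, 17, 83, 31]
17 → hit
31 → hit
43 → miss, evict 83, frames [99, 17, 31, 43]
31 → hit
43 → hit
31 → hit
17 → hit
43 → hit
Page faults: 6.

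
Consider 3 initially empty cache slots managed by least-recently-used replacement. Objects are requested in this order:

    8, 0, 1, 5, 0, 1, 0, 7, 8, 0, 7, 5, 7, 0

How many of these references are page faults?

7

8 → fault, frames [8]
0 → fault, frames [8, 0]
1 → fault, frames [8, 0, 1]
5 → fault, evict 8, frames [0, 1, 5]
0 → hit
1 → hit
0 → hit
7 → fault, evict 5, frames [1, 0, 7]
8 → fault, evict 1, frames [0, 7, 8]
0 → hit
7 → hit
5 → fault, evict 8, frames [0, 7, 5]
7 → hit
0 → hit
Page faults: 7.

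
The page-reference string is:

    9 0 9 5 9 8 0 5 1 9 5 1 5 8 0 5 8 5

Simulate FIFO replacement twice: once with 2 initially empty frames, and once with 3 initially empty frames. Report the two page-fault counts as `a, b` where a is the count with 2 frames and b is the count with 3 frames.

2 frames: F F . F F F F F F F F F . F F F F . → 15 faults.
3 frames: F F . F . F . . F F F . . F F . . . → 9 faults.
9 < 15: adding a frame reduced faults, as is typical.

15, 9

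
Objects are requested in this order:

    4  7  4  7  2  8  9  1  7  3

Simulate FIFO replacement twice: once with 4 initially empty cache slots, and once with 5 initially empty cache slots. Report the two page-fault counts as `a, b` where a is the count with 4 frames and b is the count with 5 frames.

8, 7

4 frames: F F . . F F F F F F → 8 faults.
5 frames: F F . . F F F F . F → 7 faults.
7 < 8: adding a frame reduced faults, as is typical.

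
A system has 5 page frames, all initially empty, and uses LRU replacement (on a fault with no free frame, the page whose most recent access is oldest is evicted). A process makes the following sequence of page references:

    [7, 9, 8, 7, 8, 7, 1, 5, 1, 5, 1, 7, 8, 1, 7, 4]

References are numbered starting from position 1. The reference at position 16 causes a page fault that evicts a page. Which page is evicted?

pos 1: 7: fault, frames {7}
pos 2: 9: fault, frames {7,9}
pos 3: 8: fault, frames {7,9,8}
pos 4: 7: hit
pos 5: 8: hit
pos 6: 7: hit
pos 7: 1: fault, frames {9,8,7,1}
pos 8: 5: fault, frames {9,8,7,1,5}
pos 9: 1: hit
pos 10: 5: hit
pos 11: 1: hit
pos 12: 7: hit
pos 13: 8: hit
pos 14: 1: hit
pos 15: 7: hit
pos 16: 4: fault, evict 9, frames {5,8,1,7,4}
At position 16, page 9 is evicted.

9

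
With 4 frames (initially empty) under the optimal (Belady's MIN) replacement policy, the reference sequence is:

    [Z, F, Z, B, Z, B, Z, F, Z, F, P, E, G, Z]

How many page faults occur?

6

Z: miss, frames (Z)
F: miss, frames (Z F)
Z: hit
B: miss, frames (Z F B)
Z: hit
B: hit
Z: hit
F: hit
Z: hit
F: hit
P: miss, frames (Z F B P)
E: miss, evict P, frames (Z F B E)
G: miss, evict E, frames (Z F B G)
Z: hit
Page faults: 6.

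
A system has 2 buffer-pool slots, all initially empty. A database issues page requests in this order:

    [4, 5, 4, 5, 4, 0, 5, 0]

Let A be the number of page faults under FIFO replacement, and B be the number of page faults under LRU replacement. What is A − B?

-1

Under FIFO: F F . . . F . . → 3 faults.
Under LRU: F F . . . F F . → 4 faults.
A − B = 3 − 4 = -1.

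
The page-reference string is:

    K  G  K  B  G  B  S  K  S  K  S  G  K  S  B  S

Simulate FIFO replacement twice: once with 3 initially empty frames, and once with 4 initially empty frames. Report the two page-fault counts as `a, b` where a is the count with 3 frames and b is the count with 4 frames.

8, 4

3 frames: F F . F . . F F . . . F . . F F → 8 faults.
4 frames: F F . F . . F . . . . . . . . . → 4 faults.
4 < 8: adding a frame reduced faults, as is typical.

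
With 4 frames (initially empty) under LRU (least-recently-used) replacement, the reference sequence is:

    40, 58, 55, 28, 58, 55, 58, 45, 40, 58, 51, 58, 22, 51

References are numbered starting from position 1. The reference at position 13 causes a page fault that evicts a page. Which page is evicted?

pos 1: 40 -> fault, frames (40)
pos 2: 58 -> fault, frames (40 58)
pos 3: 55 -> fault, frames (40 58 55)
pos 4: 28 -> fault, frames (40 58 55 28)
pos 5: 58 -> hit
pos 6: 55 -> hit
pos 7: 58 -> hit
pos 8: 45 -> fault, evict 40, frames (28 55 58 45)
pos 9: 40 -> fault, evict 28, frames (55 58 45 40)
pos 10: 58 -> hit
pos 11: 51 -> fault, evict 55, frames (45 40 58 51)
pos 12: 58 -> hit
pos 13: 22 -> fault, evict 45, frames (40 51 58 22)
At position 13, page 45 is evicted.

45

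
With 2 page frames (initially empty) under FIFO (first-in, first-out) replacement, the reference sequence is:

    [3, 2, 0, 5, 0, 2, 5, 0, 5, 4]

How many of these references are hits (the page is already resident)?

2

3 -> miss, frames (3)
2 -> miss, frames (3 2)
0 -> miss, evict 3, frames (2 0)
5 -> miss, evict 2, frames (0 5)
0 -> hit
2 -> miss, evict 0, frames (5 2)
5 -> hit
0 -> miss, evict 5, frames (2 0)
5 -> miss, evict 2, frames (0 5)
4 -> miss, evict 0, frames (5 4)
Hits: 2.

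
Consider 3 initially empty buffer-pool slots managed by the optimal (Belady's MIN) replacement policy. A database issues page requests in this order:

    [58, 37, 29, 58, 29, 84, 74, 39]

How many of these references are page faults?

6

58 → fault, frames (58)
37 → fault, frames (58 37)
29 → fault, frames (58 37 29)
58 → hit
29 → hit
84 → fault, evict 29, frames (58 37 84)
74 → fault, evict 84, frames (58 37 74)
39 → fault, evict 74, frames (58 37 39)
Page faults: 6.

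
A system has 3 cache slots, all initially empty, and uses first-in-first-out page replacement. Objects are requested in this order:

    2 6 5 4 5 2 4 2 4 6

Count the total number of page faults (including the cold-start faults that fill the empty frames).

6

2 → fault, frames [2]
6 → fault, frames [2, 6]
5 → fault, frames [2, 6, 5]
4 → fault, evict 2, frames [6, 5, 4]
5 → hit
2 → fault, evict 6, frames [5, 4, 2]
4 → hit
2 → hit
4 → hit
6 → fault, evict 5, frames [4, 2, 6]
Page faults: 6.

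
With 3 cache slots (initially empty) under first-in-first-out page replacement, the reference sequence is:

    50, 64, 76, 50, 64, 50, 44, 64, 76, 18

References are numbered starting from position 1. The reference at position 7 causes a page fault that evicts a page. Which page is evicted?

50

pos 1: 50 → miss, frames [50]
pos 2: 64 → miss, frames [50, 64]
pos 3: 76 → miss, frames [50, 64, 76]
pos 4: 50 → hit
pos 5: 64 → hit
pos 6: 50 → hit
pos 7: 44 → miss, evict 50, frames [64, 76, 44]
At position 7, page 50 is evicted.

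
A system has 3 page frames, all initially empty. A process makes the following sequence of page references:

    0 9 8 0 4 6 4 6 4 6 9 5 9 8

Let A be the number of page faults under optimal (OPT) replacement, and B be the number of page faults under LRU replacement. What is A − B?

Under OPT: F F F . F F . . . . . F . F → 7 faults.
Under LRU: F F F . F F . . . . F F . F → 8 faults.
A − B = 7 − 8 = -1.

-1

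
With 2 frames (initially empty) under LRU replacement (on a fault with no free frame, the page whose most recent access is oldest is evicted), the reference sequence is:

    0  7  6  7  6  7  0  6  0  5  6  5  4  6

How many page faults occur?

9

0 → miss, frames (0)
7 → miss, frames (0 7)
6 → miss, evict 0, frames (7 6)
7 → hit
6 → hit
7 → hit
0 → miss, evict 6, frames (7 0)
6 → miss, evict 7, frames (0 6)
0 → hit
5 → miss, evict 6, frames (0 5)
6 → miss, evict 0, frames (5 6)
5 → hit
4 → miss, evict 6, frames (5 4)
6 → miss, evict 5, frames (4 6)
Page faults: 9.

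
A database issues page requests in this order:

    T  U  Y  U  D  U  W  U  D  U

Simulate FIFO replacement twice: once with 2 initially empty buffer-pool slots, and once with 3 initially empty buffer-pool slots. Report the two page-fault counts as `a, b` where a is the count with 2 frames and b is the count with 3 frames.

8, 6

2 frames: F F F . F F F . F F → 8 faults.
3 frames: F F F . F . F F . . → 6 faults.
6 < 8: adding a frame reduced faults, as is typical.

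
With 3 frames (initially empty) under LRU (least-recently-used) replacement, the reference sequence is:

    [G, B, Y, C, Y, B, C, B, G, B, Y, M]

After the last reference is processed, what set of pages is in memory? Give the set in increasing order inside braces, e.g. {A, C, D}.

{B, M, Y}

G: fault, frames (G)
B: fault, frames (G B)
Y: fault, frames (G B Y)
C: fault, evict G, frames (B Y C)
Y: hit
B: hit
C: hit
B: hit
G: fault, evict Y, frames (C B G)
B: hit
Y: fault, evict C, frames (G B Y)
M: fault, evict G, frames (B Y M)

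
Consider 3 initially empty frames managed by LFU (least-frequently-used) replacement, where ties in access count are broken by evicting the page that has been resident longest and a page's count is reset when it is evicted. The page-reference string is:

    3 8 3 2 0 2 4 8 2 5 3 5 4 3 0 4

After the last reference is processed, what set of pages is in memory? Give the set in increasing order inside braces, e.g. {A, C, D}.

{2, 3, 4}

3 -> miss, frames [3]
8 -> miss, frames [3, 8]
3 -> hit
2 -> miss, frames [3, 8, 2]
0 -> miss, evict 8, frames [3, 2, 0]
2 -> hit
4 -> miss, evict 0, frames [3, 2, 4]
8 -> miss, evict 4, frames [3, 2, 8]
2 -> hit
5 -> miss, evict 8, frames [3, 2, 5]
3 -> hit
5 -> hit
4 -> miss, evict 5, frames [3, 2, 4]
3 -> hit
0 -> miss, evict 4, frames [3, 2, 0]
4 -> miss, evict 0, frames [3, 2, 4]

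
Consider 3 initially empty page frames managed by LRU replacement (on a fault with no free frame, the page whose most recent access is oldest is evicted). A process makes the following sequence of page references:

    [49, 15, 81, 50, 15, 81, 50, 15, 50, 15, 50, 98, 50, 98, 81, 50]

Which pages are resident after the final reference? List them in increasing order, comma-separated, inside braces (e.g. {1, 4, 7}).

{50, 81, 98}

49 → fault, frames [49]
15 → fault, frames [49, 15]
81 → fault, frames [49, 15, 81]
50 → fault, evict 49, frames [15, 81, 50]
15 → hit
81 → hit
50 → hit
15 → hit
50 → hit
15 → hit
50 → hit
98 → fault, evict 81, frames [15, 50, 98]
50 → hit
98 → hit
81 → fault, evict 15, frames [50, 98, 81]
50 → hit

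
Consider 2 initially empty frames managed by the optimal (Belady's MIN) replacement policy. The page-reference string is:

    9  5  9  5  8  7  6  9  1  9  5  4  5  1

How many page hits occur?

9 → fault, frames (9)
5 → fault, frames (9 5)
9 → hit
5 → hit
8 → fault, evict 5, frames (9 8)
7 → fault, evict 8, frames (9 7)
6 → fault, evict 7, frames (9 6)
9 → hit
1 → fault, evict 6, frames (9 1)
9 → hit
5 → fault, evict 9, frames (1 5)
4 → fault, evict 1, frames (5 4)
5 → hit
1 → fault, evict 4, frames (5 1)
Hits: 5.

5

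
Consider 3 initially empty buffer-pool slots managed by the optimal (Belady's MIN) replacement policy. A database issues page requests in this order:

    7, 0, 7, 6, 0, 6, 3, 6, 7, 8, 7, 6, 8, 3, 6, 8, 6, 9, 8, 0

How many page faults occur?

7 -> miss, frames (7)
0 -> miss, frames (7 0)
7 -> hit
6 -> miss, frames (7 0 6)
0 -> hit
6 -> hit
3 -> miss, evict 0, frames (7 6 3)
6 -> hit
7 -> hit
8 -> miss, evict 3, frames (7 6 8)
7 -> hit
6 -> hit
8 -> hit
3 -> miss, evict 7, frames (6 8 3)
6 -> hit
8 -> hit
6 -> hit
9 -> miss, evict 3, frames (6 8 9)
8 -> hit
0 -> miss, evict 9, frames (6 8 0)
Page faults: 8.

8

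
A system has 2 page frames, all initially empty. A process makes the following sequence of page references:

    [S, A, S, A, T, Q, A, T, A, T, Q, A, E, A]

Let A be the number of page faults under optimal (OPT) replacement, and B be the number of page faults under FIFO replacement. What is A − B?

Under OPT: F F . . F F . F . . F . F . → 7 faults.
Under FIFO: F F . . F F F F . . F F F . → 9 faults.
A − B = 7 − 9 = -2.

-2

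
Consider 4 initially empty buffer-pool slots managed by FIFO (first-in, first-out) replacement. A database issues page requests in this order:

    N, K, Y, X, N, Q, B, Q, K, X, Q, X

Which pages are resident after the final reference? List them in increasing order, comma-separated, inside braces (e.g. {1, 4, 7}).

N -> miss, frames (N)
K -> miss, frames (N K)
Y -> miss, frames (N K Y)
X -> miss, frames (N K Y X)
N -> hit
Q -> miss, evict N, frames (K Y X Q)
B -> miss, evict K, frames (Y X Q B)
Q -> hit
K -> miss, evict Y, frames (X Q B K)
X -> hit
Q -> hit
X -> hit

{B, K, Q, X}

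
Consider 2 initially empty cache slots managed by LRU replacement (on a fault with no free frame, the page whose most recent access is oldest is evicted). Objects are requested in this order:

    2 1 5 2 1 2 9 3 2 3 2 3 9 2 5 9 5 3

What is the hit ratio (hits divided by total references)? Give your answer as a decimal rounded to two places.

0.28

2 → miss, frames {2}
1 → miss, frames {2,1}
5 → miss, evict 2, frames {1,5}
2 → miss, evict 1, frames {5,2}
1 → miss, evict 5, frames {2,1}
2 → hit
9 → miss, evict 1, frames {2,9}
3 → miss, evict 2, frames {9,3}
2 → miss, evict 9, frames {3,2}
3 → hit
2 → hit
3 → hit
9 → miss, evict 2, frames {3,9}
2 → miss, evict 3, frames {9,2}
5 → miss, evict 9, frames {2,5}
9 → miss, evict 2, frames {5,9}
5 → hit
3 → miss, evict 9, frames {5,3}
Hits: 5 of 18 references → 5/18 = 0.2778.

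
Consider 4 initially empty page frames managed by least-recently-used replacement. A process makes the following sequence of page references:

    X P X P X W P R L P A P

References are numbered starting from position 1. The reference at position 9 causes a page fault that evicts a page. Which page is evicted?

X

pos 1: X: fault, frames [X]
pos 2: P: fault, frames [X, P]
pos 3: X: hit
pos 4: P: hit
pos 5: X: hit
pos 6: W: fault, frames [P, X, W]
pos 7: P: hit
pos 8: R: fault, frames [X, W, P, R]
pos 9: L: fault, evict X, frames [W, P, R, L]
At position 9, page X is evicted.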